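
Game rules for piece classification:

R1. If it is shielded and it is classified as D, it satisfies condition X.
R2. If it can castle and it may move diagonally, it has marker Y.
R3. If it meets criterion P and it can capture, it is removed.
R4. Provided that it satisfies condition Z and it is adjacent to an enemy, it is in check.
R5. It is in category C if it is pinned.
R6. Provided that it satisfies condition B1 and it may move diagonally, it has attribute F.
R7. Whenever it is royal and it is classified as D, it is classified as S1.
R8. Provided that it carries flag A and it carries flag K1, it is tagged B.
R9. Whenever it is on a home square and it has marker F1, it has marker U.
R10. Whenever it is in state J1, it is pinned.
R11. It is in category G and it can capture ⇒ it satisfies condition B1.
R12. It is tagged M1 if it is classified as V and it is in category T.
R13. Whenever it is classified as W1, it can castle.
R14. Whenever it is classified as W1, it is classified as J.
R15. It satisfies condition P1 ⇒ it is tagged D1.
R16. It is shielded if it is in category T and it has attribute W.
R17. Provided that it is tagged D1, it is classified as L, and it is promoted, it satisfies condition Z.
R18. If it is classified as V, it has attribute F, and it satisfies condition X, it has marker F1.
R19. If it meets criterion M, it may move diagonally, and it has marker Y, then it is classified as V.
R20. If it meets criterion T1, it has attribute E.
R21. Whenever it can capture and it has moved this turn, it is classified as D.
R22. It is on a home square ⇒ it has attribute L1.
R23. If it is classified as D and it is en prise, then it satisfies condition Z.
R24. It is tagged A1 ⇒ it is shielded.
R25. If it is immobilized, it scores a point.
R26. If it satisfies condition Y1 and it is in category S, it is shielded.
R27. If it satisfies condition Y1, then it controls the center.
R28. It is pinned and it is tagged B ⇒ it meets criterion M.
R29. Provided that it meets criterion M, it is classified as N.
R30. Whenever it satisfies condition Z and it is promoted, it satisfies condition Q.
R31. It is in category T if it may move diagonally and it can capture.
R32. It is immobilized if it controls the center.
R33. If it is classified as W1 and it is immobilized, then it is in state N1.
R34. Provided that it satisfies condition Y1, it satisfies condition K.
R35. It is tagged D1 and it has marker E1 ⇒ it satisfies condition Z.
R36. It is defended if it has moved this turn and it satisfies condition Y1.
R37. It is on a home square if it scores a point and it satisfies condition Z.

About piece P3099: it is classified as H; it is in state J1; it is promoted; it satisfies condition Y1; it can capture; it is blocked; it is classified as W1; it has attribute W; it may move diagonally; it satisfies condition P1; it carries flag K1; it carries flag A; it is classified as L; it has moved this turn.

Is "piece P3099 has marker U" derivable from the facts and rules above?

No

Forward chaining from the given facts derives: is tagged B, is pinned, can castle, is classified as J, is tagged D1, satisfies condition Z, is classified as D, controls the center, meets criterion M, is classified as N, satisfies condition Q, is in category T, is immobilized, is in state N1, satisfies condition K, is defended, has marker Y, is in category C, is shielded, is classified as V, scores a point, is on a home square, satisfies condition X, is tagged M1, has attribute L1.
The only rule concluding "it has marker U" is R9, which needs "it has marker F1"; that is never established.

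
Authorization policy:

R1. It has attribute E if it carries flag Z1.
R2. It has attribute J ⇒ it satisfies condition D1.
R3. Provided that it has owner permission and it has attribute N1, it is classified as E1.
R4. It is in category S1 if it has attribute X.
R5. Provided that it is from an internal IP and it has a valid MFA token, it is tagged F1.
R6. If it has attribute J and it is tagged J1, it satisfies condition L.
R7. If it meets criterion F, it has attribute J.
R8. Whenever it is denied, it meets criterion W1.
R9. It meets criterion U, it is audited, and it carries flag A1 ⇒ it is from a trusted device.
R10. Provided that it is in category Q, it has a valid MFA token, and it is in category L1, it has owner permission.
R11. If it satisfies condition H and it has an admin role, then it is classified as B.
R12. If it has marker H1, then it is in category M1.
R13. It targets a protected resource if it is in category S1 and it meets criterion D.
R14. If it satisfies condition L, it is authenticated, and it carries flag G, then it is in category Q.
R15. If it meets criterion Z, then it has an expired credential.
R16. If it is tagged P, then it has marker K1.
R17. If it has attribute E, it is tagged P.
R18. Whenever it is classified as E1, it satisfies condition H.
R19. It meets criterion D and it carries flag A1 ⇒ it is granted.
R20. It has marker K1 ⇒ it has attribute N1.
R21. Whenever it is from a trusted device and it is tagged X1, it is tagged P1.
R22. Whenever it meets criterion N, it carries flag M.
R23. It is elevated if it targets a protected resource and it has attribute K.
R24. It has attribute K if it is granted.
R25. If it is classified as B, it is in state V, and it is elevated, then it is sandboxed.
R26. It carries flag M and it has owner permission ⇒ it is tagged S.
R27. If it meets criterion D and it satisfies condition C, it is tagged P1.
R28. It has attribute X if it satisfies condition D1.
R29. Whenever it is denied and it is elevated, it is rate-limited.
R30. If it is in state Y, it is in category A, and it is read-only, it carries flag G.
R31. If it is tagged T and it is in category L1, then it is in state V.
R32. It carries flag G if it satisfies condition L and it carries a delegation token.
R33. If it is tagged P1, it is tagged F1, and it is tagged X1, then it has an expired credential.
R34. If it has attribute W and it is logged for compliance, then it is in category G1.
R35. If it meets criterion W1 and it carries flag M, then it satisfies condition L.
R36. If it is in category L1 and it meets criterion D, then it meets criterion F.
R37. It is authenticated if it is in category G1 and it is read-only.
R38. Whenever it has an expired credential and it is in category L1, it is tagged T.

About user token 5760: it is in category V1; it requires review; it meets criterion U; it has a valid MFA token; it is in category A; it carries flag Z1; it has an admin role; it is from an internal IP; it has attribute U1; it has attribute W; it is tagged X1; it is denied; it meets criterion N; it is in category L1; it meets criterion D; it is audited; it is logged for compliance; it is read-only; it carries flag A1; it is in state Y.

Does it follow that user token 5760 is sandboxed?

By R1 (it carries flag Z1): it has attribute E.
By R5 (it is from an internal IP, it has a valid MFA token): it is tagged F1.
By R8 (it is denied): it meets criterion W1.
By R9 (it meets criterion U, it is audited, it carries flag A1): it is from a trusted device.
By R17 (it has attribute E): it is tagged P.
By R19 (it meets criterion D, it carries flag A1): it is granted.
By R21 (it is from a trusted device, it is tagged X1): it is tagged P1.
By R22 (it meets criterion N): it carries flag M.
By R24 (it is granted): it has attribute K.
By R30 (it is in state Y, it is in category A, it is read-only): it carries flag G.
By R33 (it is tagged P1, it is tagged F1, it is tagged X1): it has an expired credential.
By R34 (it has attribute W, it is logged for compliance): it is in category G1.
By R35 (it meets criterion W1, it carries flag M): it satisfies condition L.
By R36 (it is in category L1, it meets criterion D): it meets criterion F.
By R37 (it is in category G1, it is read-only): it is authenticated.
By R38 (it has an expired credential, it is in category L1): it is tagged T.
By R7 (it meets criterion F): it has attribute J.
By R14 (it satisfies condition L, it is authenticated, it carries flag G): it is in category Q.
By R16 (it is tagged P): it has marker K1.
By R20 (it has marker K1): it has attribute N1.
By R31 (it is tagged T, it is in category L1): it is in state V.
By R2 (it has attribute J): it satisfies condition D1.
By R10 (it is in category Q, it has a valid MFA token, it is in category L1): it has owner permission.
By R28 (it satisfies condition D1): it has attribute X.
By R3 (it has owner permission, it has attribute N1): it is classified as E1.
By R4 (it has attribute X): it is in category S1.
By R13 (it is in category S1, it meets criterion D): it targets a protected resource.
By R18 (it is classified as E1): it satisfies condition H.
By R23 (it targets a protected resource, it has attribute K): it is elevated.
By R11 (it satisfies condition H, it has an admin role): it is classified as B.
By R25 (it is classified as B, it is in state V, it is elevated): it is sandboxed.

Yes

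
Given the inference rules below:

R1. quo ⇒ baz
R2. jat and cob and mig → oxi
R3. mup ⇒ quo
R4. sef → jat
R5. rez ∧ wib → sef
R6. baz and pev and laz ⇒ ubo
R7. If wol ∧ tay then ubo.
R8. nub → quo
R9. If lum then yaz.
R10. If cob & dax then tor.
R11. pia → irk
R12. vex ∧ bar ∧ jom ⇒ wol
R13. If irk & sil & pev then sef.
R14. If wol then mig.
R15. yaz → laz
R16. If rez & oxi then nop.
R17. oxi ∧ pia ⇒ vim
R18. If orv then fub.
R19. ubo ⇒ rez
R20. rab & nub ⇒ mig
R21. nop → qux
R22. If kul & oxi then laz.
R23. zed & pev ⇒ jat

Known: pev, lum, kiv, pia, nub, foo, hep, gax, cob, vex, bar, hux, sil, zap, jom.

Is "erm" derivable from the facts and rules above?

Forward chaining from the given facts derives: quo, yaz, irk, wol, sef, mig, laz, baz, jat, ubo, rez, oxi, nop, vim, qux.
No rule has erm as its conclusion, and it is not among the given facts.

No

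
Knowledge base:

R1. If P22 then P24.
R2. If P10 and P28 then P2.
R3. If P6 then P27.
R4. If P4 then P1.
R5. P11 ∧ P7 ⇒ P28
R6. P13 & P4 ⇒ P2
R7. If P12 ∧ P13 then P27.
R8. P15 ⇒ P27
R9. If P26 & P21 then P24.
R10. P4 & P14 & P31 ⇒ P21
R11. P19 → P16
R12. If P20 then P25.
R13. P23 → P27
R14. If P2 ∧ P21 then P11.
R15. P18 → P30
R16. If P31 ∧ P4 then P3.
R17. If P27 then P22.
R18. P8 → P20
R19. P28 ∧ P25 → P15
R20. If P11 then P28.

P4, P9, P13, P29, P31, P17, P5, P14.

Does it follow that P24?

Forward chaining from the given facts derives: P1, P2, P21, P11, P3, P28.
Rules concluding P24: R1 needs P22; R9 needs P26 — none of these are established.

No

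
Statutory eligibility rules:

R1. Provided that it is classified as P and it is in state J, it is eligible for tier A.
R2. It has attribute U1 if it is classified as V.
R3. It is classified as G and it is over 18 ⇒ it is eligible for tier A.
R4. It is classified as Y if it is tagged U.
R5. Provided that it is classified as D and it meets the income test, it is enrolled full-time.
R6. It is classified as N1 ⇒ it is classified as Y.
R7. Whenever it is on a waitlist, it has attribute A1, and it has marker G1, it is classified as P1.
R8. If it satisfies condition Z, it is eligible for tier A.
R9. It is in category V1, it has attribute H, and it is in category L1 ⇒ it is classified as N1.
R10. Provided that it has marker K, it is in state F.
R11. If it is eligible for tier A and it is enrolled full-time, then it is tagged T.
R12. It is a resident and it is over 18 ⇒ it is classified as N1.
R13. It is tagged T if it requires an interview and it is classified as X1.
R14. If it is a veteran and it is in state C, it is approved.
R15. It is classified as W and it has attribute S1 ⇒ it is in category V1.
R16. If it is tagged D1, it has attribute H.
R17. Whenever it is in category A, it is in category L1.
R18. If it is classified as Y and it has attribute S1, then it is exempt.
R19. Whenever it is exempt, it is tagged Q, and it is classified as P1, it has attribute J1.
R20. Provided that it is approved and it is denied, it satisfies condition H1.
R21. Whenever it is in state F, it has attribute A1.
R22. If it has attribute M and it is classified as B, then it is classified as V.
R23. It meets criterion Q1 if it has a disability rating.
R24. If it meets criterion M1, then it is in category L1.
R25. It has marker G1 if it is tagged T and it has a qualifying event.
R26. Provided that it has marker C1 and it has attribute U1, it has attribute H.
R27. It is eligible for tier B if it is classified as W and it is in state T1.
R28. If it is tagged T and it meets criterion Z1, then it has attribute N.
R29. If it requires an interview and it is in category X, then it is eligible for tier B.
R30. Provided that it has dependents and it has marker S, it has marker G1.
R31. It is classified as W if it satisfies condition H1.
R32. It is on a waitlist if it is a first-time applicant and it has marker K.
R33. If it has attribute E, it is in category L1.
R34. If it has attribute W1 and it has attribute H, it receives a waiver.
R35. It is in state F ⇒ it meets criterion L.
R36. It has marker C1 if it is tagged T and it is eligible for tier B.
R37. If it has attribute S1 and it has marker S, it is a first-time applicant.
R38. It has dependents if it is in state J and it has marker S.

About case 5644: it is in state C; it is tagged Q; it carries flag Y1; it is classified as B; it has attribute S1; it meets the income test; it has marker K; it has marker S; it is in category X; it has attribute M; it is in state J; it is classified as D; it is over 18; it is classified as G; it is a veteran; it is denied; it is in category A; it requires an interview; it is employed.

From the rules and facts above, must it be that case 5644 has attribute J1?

Yes

By R3 (it is classified as G, it is over 18): it is eligible for tier A.
By R5 (it is classified as D, it meets the income test): it is enrolled full-time.
By R10 (it has marker K): it is in state F.
By R11 (it is eligible for tier A, it is enrolled full-time): it is tagged T.
By R14 (it is a veteran, it is in state C): it is approved.
By R17 (it is in category A): it is in category L1.
By R20 (it is approved, it is denied): it satisfies condition H1.
By R21 (it is in state F): it has attribute A1.
By R22 (it has attribute M, it is classified as B): it is classified as V.
By R29 (it requires an interview, it is in category X): it is eligible for tier B.
By R31 (it satisfies condition H1): it is classified as W.
By R36 (it is tagged T, it is eligible for tier B): it has marker C1.
By R37 (it has attribute S1, it has marker S): it is a first-time applicant.
By R38 (it is in state J, it has marker S): it has dependents.
By R2 (it is classified as V): it has attribute U1.
By R15 (it is classified as W, it has attribute S1): it is in category V1.
By R26 (it has marker C1, it has attribute U1): it has attribute H.
By R30 (it has dependents, it has marker S): it has marker G1.
By R32 (it is a first-time applicant, it has marker K): it is on a waitlist.
By R7 (it is on a waitlist, it has attribute A1, it has marker G1): it is classified as P1.
By R9 (it is in category V1, it has attribute H, it is in category L1): it is classified as N1.
By R6 (it is classified as N1): it is classified as Y.
By R18 (it is classified as Y, it has attribute S1): it is exempt.
By R19 (it is exempt, it is tagged Q, it is classified as P1): it has attribute J1.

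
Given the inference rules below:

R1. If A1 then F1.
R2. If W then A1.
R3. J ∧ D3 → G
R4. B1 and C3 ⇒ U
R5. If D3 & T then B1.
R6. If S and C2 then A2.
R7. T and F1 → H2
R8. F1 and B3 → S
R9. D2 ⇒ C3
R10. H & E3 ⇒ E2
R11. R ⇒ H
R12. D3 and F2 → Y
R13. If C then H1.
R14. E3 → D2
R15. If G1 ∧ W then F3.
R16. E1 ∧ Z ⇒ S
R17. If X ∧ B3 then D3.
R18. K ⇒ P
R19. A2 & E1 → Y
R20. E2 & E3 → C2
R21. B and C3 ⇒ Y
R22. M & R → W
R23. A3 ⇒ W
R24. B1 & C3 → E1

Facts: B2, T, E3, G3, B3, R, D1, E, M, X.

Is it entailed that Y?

H  (by R11: R)
D2  (by R14: E3)
D3  (by R17: X, B3)
W  (by R22: M, R)
A1  (by R2: W)
B1  (by R5: D3, T)
C3  (by R9: D2)
E2  (by R10: H, E3)
C2  (by R20: E2, E3)
E1  (by R24: B1, C3)
F1  (by R1: A1)
S  (by R8: F1, B3)
A2  (by R6: S, C2)
Y  (by R19: A2, E1)

Yes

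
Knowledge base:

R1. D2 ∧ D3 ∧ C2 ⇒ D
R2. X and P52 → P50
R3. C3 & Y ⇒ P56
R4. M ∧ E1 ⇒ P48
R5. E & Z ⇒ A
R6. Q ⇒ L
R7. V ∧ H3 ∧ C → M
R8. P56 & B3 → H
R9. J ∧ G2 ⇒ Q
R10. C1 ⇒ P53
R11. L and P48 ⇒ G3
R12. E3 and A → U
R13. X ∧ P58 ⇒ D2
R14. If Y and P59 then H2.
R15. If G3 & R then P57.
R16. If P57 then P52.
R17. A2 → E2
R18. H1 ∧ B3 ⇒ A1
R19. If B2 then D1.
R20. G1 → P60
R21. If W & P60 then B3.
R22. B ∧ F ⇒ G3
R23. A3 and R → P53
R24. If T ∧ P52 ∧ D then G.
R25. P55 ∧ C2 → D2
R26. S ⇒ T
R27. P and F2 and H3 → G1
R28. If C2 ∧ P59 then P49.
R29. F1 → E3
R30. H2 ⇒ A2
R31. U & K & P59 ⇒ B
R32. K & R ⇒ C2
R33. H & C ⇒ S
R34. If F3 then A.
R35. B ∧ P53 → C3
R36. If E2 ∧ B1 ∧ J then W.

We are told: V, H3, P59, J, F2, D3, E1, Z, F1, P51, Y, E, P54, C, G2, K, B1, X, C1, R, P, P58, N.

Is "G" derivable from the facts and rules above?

A  (by R5: E, Z)
M  (by R7: V, H3, C)
Q  (by R9: J, G2)
P53  (by R10: C1)
D2  (by R13: X, P58)
H2  (by R14: Y, P59)
G1  (by R27: P, F2, H3)
E3  (by R29: F1)
A2  (by R30: H2)
C2  (by R32: K, R)
D  (by R1: D2, D3, C2)
P48  (by R4: M, E1)
L  (by R6: Q)
G3  (by R11: L, P48)
U  (by R12: E3, A)
P57  (by R15: G3, R)
P52  (by R16: P57)
E2  (by R17: A2)
P60  (by R20: G1)
B  (by R31: U, K, P59)
C3  (by R35: B, P53)
W  (by R36: E2, B1, J)
P56  (by R3: C3, Y)
B3  (by R21: W, P60)
H  (by R8: P56, B3)
S  (by R33: H, C)
T  (by R26: S)
G  (by R24: T, P52, D)

Yes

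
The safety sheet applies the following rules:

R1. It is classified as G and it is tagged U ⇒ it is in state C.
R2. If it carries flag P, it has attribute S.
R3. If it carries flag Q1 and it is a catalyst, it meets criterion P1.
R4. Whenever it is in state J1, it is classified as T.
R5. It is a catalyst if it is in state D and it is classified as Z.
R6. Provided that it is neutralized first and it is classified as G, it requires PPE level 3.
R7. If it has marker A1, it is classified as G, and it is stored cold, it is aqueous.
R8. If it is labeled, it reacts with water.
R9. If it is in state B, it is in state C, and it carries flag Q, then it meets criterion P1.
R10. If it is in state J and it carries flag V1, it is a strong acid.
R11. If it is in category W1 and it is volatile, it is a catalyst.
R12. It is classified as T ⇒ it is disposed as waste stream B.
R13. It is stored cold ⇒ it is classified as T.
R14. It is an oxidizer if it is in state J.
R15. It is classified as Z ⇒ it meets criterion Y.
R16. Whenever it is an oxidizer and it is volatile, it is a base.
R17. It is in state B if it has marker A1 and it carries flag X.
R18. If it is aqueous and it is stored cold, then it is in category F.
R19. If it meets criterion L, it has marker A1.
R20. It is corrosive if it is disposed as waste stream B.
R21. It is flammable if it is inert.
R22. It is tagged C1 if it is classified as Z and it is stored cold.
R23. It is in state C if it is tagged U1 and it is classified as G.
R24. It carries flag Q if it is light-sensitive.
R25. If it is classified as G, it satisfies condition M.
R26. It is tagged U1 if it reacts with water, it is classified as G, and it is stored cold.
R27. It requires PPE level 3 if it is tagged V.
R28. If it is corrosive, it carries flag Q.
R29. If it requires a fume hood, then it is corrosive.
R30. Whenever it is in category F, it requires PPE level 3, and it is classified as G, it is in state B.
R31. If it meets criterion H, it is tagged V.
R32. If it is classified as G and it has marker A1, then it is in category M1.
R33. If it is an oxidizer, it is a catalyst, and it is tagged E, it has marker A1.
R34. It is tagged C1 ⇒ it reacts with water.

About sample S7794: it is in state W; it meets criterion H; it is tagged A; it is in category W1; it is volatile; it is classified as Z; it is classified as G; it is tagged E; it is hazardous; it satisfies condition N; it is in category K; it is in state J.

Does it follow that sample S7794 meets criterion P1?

No

Forward chaining from the given facts derives: is a catalyst, is an oxidizer, meets criterion Y, is a base, satisfies condition M, is tagged V, has marker A1, requires PPE level 3, is in category M1.
Rules concluding "it meets criterion P1": R3 needs "it carries flag Q1"; R9 needs "it is in state B" — none of these are established.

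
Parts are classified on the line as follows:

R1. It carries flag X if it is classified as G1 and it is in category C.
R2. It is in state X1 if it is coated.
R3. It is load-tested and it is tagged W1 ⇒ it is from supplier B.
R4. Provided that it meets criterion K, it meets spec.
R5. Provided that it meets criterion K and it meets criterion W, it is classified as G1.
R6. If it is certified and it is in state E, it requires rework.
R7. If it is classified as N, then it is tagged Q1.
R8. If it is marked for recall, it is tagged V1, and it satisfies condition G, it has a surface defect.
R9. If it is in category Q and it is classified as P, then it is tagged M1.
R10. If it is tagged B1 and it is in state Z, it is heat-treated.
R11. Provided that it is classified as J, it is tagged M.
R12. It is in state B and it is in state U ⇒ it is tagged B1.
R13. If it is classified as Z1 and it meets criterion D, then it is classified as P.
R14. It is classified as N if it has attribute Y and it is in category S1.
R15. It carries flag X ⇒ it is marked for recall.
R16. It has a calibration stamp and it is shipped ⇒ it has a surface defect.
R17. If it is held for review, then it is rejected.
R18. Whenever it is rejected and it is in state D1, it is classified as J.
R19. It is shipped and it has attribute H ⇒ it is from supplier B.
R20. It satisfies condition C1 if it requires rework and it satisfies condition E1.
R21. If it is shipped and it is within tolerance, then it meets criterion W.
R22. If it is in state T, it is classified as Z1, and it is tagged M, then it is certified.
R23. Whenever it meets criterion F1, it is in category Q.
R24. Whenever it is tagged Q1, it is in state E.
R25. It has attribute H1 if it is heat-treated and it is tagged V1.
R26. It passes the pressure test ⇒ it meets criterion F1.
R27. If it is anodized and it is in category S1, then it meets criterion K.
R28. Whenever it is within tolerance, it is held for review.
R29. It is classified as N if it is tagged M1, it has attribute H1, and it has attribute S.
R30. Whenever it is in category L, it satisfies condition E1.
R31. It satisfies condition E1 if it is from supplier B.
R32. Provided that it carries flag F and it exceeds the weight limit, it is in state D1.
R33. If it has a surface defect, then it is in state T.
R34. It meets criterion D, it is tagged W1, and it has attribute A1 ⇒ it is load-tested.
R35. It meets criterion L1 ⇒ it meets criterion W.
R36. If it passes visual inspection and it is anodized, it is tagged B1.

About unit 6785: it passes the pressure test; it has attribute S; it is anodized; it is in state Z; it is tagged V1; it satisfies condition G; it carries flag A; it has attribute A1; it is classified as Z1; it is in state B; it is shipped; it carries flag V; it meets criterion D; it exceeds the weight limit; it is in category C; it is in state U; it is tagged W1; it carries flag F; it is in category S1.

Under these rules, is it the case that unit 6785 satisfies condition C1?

Forward chaining from the given facts derives: is tagged B1, is classified as P, meets criterion F1, meets criterion K, is in state D1, is load-tested, is from supplier B, meets spec, is heat-treated, is in category Q, has attribute H1, satisfies condition E1, is tagged M1, is classified as N, is tagged Q1, is in state E.
The only rule concluding "it satisfies condition C1" is R20, which needs "it requires rework"; that is never established.

No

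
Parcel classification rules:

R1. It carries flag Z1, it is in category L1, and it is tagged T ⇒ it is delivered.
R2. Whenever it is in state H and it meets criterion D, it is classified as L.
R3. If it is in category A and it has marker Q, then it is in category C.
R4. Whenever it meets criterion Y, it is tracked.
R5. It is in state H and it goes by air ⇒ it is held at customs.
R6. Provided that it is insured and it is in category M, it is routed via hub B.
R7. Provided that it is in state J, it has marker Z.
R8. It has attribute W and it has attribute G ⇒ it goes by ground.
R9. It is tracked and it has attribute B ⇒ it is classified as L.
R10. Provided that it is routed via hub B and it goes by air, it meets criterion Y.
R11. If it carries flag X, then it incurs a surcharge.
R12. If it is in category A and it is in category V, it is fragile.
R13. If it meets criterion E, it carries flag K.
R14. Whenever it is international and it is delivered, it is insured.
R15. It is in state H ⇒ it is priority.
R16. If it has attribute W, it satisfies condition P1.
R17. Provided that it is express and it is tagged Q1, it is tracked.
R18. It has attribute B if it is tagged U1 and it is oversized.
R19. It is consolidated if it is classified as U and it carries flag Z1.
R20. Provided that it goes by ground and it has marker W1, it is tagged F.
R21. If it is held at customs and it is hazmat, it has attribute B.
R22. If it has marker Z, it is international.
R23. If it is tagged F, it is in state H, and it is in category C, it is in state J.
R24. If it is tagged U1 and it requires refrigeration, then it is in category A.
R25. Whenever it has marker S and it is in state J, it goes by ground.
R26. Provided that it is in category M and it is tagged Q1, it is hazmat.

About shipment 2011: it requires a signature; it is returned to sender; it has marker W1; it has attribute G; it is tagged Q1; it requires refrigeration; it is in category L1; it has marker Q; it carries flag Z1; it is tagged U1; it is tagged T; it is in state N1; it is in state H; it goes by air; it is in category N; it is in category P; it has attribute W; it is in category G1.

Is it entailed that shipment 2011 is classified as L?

No

Forward chaining from the given facts derives: is delivered, is held at customs, goes by ground, is priority, satisfies condition P1, is tagged F, is in category A, is in category C, is in state J, has marker Z, is international, is insured.
Rules concluding "it is classified as L": R2 needs "it meets criterion D"; R9 needs "it is tracked" — none of these are established.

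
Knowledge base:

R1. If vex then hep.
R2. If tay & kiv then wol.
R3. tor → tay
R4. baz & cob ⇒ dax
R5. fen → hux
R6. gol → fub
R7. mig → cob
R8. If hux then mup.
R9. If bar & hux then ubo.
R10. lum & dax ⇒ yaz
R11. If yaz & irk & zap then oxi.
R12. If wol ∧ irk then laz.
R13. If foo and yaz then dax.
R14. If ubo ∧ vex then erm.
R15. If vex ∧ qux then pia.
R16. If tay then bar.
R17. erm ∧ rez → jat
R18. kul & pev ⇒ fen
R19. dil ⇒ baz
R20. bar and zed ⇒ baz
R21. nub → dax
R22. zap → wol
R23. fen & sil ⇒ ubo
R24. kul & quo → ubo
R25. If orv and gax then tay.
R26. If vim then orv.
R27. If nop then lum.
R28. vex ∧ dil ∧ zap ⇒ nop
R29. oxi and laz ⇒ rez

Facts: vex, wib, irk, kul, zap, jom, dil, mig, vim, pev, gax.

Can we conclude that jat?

Yes

cob  (by R7: mig)
fen  (by R18: kul, pev)
baz  (by R19: dil)
wol  (by R22: zap)
orv  (by R26: vim)
nop  (by R28: vex, dil, zap)
dax  (by R4: baz, cob)
hux  (by R5: fen)
laz  (by R12: wol, irk)
tay  (by R25: orv, gax)
lum  (by R27: nop)
yaz  (by R10: lum, dax)
oxi  (by R11: yaz, irk, zap)
bar  (by R16: tay)
rez  (by R29: oxi, laz)
ubo  (by R9: bar, hux)
erm  (by R14: ubo, vex)
jat  (by R17: erm, rez)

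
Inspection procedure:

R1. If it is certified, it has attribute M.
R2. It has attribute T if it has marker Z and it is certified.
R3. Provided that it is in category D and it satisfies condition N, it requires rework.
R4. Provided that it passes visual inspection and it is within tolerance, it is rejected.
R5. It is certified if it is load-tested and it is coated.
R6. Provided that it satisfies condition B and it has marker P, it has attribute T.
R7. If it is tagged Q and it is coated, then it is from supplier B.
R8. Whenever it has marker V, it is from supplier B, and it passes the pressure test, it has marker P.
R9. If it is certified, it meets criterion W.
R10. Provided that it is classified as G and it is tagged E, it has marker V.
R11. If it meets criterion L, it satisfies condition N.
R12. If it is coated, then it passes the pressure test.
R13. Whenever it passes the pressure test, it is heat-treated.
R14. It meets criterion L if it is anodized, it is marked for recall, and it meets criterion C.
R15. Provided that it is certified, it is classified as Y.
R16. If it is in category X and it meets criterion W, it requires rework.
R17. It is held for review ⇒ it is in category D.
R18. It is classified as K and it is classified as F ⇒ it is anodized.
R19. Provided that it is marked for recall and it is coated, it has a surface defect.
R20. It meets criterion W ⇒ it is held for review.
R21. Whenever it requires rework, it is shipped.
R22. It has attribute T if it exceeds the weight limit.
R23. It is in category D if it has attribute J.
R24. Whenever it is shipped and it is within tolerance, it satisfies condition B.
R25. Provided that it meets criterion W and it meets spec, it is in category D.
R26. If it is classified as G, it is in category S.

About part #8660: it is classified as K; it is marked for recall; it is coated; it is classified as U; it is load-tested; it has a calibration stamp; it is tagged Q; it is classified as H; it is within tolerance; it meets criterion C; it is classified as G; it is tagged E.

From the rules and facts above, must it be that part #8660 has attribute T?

Forward chaining from the given facts derives: is certified, is from supplier B, meets criterion W, has marker V, passes the pressure test, is heat-treated, is classified as Y, has a surface defect, is held for review, is in category S, has attribute M, has marker P, is in category D.
Rules concluding "it has attribute T": R2 needs "it has marker Z"; R6 needs "it satisfies condition B"; R22 needs "it exceeds the weight limit" — none of these are established.

No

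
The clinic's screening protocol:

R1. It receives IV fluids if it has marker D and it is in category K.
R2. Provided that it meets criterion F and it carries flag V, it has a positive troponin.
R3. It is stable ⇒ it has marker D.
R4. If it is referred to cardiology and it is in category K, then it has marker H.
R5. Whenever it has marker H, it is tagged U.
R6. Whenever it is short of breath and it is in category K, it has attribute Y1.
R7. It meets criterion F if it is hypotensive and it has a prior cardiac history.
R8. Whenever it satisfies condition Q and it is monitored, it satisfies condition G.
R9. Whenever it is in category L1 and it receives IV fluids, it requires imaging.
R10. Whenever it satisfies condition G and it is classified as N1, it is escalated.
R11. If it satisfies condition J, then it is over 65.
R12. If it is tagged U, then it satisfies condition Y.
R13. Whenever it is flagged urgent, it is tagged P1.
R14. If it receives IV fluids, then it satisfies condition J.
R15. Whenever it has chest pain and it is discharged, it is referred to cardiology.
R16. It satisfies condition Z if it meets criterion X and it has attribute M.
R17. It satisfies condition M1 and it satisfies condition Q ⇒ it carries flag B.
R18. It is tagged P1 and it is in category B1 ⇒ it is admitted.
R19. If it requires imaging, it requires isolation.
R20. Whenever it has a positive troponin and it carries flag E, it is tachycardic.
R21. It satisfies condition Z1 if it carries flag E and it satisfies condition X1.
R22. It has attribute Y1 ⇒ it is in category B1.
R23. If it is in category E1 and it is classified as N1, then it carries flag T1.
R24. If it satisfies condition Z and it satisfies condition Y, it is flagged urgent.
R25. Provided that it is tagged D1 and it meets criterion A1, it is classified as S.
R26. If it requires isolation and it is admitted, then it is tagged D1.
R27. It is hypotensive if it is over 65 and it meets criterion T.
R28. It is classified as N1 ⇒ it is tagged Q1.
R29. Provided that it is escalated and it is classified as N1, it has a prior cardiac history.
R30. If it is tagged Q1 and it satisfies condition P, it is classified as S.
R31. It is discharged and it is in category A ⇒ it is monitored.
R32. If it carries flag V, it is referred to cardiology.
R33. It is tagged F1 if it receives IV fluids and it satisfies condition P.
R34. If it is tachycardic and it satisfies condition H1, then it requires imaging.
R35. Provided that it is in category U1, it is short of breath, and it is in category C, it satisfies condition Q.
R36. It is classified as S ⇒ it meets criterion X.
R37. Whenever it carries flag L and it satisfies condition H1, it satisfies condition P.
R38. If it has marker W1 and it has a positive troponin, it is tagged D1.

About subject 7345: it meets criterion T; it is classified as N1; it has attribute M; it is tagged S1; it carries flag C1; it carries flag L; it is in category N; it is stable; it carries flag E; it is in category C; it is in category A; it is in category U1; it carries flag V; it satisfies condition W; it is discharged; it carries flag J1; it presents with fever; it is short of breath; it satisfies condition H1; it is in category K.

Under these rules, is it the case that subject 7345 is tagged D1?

By R3 (it is stable): it has marker D.
By R6 (it is short of breath, it is in category K): it has attribute Y1.
By R22 (it has attribute Y1): it is in category B1.
By R28 (it is classified as N1): it is tagged Q1.
By R31 (it is discharged, it is in category A): it is monitored.
By R32 (it carries flag V): it is referred to cardiology.
By R35 (it is in category U1, it is short of breath, it is in category C): it satisfies condition Q.
By R37 (it carries flag L, it satisfies condition H1): it satisfies condition P.
By R1 (it has marker D, it is in category K): it receives IV fluids.
By R4 (it is referred to cardiology, it is in category K): it has marker H.
By R5 (it has marker H): it is tagged U.
By R8 (it satisfies condition Q, it is monitored): it satisfies condition G.
By R10 (it satisfies condition G, it is classified as N1): it is escalated.
By R12 (it is tagged U): it satisfies condition Y.
By R14 (it receives IV fluids): it satisfies condition J.
By R29 (it is escalated, it is classified as N1): it has a prior cardiac history.
By R30 (it is tagged Q1, it satisfies condition P): it is classified as S.
By R36 (it is classified as S): it meets criterion X.
By R11 (it satisfies condition J): it is over 65.
By R16 (it meets criterion X, it has attribute M): it satisfies condition Z.
By R24 (it satisfies condition Z, it satisfies condition Y): it is flagged urgent.
By R27 (it is over 65, it meets criterion T): it is hypotensive.
By R7 (it is hypotensive, it has a prior cardiac history): it meets criterion F.
By R13 (it is flagged urgent): it is tagged P1.
By R18 (it is tagged P1, it is in category B1): it is admitted.
By R2 (it meets criterion F, it carries flag V): it has a positive troponin.
By R20 (it has a positive troponin, it carries flag E): it is tachycardic.
By R34 (it is tachycardic, it satisfies condition H1): it requires imaging.
By R19 (it requires imaging): it requires isolation.
By R26 (it requires isolation, it is admitted): it is tagged D1.

Yes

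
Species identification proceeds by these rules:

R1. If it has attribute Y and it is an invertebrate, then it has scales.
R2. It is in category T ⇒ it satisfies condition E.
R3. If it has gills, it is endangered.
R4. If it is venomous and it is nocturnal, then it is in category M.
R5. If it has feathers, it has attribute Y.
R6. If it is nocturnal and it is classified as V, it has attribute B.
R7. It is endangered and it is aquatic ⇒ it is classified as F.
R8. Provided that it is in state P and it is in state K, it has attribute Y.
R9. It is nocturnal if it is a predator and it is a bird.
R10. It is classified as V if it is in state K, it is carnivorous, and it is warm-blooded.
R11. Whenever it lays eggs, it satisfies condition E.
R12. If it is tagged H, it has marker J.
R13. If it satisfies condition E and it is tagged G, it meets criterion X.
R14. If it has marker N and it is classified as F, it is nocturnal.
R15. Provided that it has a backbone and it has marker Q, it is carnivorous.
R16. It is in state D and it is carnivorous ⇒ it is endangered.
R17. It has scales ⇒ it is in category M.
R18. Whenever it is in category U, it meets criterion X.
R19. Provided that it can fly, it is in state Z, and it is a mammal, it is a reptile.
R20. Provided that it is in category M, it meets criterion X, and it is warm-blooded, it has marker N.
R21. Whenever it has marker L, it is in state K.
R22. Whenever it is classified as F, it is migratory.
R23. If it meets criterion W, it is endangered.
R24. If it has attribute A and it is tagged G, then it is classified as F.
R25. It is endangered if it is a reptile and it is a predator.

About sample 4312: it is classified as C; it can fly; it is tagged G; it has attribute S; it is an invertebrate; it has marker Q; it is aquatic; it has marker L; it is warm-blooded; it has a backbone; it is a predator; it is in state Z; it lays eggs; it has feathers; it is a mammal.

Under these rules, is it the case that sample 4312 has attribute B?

Yes

By R5 (it has feathers): it has attribute Y.
By R11 (it lays eggs): it satisfies condition E.
By R13 (it satisfies condition E, it is tagged G): it meets criterion X.
By R15 (it has a backbone, it has marker Q): it is carnivorous.
By R19 (it can fly, it is in state Z, it is a mammal): it is a reptile.
By R21 (it has marker L): it is in state K.
By R25 (it is a reptile, it is a predator): it is endangered.
By R1 (it has attribute Y, it is an invertebrate): it has scales.
By R7 (it is endangered, it is aquatic): it is classified as F.
By R10 (it is in state K, it is carnivorous, it is warm-blooded): it is classified as V.
By R17 (it has scales): it is in category M.
By R20 (it is in category M, it meets criterion X, it is warm-blooded): it has marker N.
By R14 (it has marker N, it is classified as F): it is nocturnal.
By R6 (it is nocturnal, it is classified as V): it has attribute B.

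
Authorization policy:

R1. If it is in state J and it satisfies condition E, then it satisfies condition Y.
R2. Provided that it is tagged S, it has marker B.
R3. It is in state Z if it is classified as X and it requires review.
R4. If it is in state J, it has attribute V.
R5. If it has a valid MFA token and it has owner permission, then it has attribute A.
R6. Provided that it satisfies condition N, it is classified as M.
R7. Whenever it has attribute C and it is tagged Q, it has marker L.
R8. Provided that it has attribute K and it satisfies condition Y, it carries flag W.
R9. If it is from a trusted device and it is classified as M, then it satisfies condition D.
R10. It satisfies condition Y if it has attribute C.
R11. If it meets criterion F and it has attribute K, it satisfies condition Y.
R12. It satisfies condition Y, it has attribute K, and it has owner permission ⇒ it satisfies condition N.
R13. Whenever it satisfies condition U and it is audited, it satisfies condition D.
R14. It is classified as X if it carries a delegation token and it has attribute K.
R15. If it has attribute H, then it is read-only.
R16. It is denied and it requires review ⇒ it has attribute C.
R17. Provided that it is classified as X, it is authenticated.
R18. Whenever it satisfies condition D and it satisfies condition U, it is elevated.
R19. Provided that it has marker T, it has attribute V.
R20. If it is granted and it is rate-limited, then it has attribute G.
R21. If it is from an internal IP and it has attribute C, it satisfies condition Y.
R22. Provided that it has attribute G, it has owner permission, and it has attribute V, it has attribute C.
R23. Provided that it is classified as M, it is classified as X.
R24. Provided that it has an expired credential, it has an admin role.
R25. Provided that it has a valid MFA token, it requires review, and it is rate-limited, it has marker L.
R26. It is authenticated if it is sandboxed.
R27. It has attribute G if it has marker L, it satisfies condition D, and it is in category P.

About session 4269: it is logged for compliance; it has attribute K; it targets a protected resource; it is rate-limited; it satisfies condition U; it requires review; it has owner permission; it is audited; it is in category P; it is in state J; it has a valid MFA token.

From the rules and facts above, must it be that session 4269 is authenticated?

By R4 (it is in state J): it has attribute V.
By R13 (it satisfies condition U, it is audited): it satisfies condition D.
By R25 (it has a valid MFA token, it requires review, it is rate-limited): it has marker L.
By R27 (it has marker L, it satisfies condition D, it is in category P): it has attribute G.
By R22 (it has attribute G, it has owner permission, it has attribute V): it has attribute C.
By R10 (it has attribute C): it satisfies condition Y.
By R12 (it satisfies condition Y, it has attribute K, it has owner permission): it satisfies condition N.
By R6 (it satisfies condition N): it is classified as M.
By R23 (it is classified as M): it is classified as X.
By R17 (it is classified as X): it is authenticated.

Yes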